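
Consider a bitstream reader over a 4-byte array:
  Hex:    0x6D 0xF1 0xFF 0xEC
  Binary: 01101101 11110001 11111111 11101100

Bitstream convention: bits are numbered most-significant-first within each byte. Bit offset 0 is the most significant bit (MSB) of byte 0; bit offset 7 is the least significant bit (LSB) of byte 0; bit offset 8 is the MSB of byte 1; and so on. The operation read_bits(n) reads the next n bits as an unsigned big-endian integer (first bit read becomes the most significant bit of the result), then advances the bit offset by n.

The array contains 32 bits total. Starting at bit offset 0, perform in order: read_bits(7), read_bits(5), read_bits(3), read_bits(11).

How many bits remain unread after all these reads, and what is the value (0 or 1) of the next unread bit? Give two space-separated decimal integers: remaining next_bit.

Answer: 6 1

Derivation:
Read 1: bits[0:7] width=7 -> value=54 (bin 0110110); offset now 7 = byte 0 bit 7; 25 bits remain
Read 2: bits[7:12] width=5 -> value=31 (bin 11111); offset now 12 = byte 1 bit 4; 20 bits remain
Read 3: bits[12:15] width=3 -> value=0 (bin 000); offset now 15 = byte 1 bit 7; 17 bits remain
Read 4: bits[15:26] width=11 -> value=2047 (bin 11111111111); offset now 26 = byte 3 bit 2; 6 bits remain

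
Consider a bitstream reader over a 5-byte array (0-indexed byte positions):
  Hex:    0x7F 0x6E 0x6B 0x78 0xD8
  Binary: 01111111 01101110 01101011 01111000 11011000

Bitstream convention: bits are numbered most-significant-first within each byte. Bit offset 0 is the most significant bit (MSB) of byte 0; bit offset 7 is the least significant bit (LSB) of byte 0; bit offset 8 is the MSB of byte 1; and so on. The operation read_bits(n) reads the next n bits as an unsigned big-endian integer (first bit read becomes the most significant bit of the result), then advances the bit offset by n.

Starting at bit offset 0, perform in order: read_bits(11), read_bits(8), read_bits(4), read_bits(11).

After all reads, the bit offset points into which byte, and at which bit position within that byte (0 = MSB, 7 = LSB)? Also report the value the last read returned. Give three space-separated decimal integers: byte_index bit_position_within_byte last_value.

Read 1: bits[0:11] width=11 -> value=1019 (bin 01111111011); offset now 11 = byte 1 bit 3; 29 bits remain
Read 2: bits[11:19] width=8 -> value=115 (bin 01110011); offset now 19 = byte 2 bit 3; 21 bits remain
Read 3: bits[19:23] width=4 -> value=5 (bin 0101); offset now 23 = byte 2 bit 7; 17 bits remain
Read 4: bits[23:34] width=11 -> value=1507 (bin 10111100011); offset now 34 = byte 4 bit 2; 6 bits remain

Answer: 4 2 1507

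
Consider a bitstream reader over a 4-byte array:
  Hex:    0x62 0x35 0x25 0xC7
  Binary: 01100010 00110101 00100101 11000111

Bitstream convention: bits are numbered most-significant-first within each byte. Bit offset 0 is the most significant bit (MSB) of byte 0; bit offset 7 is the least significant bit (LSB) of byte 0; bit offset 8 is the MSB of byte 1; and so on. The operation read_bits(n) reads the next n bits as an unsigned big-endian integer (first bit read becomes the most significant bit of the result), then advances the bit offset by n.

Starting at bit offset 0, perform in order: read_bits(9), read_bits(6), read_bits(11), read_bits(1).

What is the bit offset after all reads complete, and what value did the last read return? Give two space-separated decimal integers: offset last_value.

Answer: 27 0

Derivation:
Read 1: bits[0:9] width=9 -> value=196 (bin 011000100); offset now 9 = byte 1 bit 1; 23 bits remain
Read 2: bits[9:15] width=6 -> value=26 (bin 011010); offset now 15 = byte 1 bit 7; 17 bits remain
Read 3: bits[15:26] width=11 -> value=1175 (bin 10010010111); offset now 26 = byte 3 bit 2; 6 bits remain
Read 4: bits[26:27] width=1 -> value=0 (bin 0); offset now 27 = byte 3 bit 3; 5 bits remain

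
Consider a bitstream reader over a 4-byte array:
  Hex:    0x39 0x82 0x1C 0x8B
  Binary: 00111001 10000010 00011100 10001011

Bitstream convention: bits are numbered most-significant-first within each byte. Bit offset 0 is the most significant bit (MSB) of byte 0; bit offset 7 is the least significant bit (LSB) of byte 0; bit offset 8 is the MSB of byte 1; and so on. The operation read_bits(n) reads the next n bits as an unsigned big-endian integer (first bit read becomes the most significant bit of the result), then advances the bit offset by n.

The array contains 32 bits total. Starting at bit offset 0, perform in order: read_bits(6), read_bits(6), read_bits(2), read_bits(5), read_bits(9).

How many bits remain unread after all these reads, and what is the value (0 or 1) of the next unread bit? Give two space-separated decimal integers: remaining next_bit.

Answer: 4 1

Derivation:
Read 1: bits[0:6] width=6 -> value=14 (bin 001110); offset now 6 = byte 0 bit 6; 26 bits remain
Read 2: bits[6:12] width=6 -> value=24 (bin 011000); offset now 12 = byte 1 bit 4; 20 bits remain
Read 3: bits[12:14] width=2 -> value=0 (bin 00); offset now 14 = byte 1 bit 6; 18 bits remain
Read 4: bits[14:19] width=5 -> value=16 (bin 10000); offset now 19 = byte 2 bit 3; 13 bits remain
Read 5: bits[19:28] width=9 -> value=456 (bin 111001000); offset now 28 = byte 3 bit 4; 4 bits remain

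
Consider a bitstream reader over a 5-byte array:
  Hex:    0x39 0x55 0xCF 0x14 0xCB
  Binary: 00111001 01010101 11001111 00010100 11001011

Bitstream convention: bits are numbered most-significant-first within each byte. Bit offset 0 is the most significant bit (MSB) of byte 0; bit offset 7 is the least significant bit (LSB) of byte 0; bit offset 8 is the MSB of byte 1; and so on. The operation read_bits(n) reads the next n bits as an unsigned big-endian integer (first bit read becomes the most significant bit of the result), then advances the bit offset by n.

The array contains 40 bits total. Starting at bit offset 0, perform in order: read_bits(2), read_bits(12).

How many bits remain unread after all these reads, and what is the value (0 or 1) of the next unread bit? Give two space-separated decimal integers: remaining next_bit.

Answer: 26 0

Derivation:
Read 1: bits[0:2] width=2 -> value=0 (bin 00); offset now 2 = byte 0 bit 2; 38 bits remain
Read 2: bits[2:14] width=12 -> value=3669 (bin 111001010101); offset now 14 = byte 1 bit 6; 26 bits remain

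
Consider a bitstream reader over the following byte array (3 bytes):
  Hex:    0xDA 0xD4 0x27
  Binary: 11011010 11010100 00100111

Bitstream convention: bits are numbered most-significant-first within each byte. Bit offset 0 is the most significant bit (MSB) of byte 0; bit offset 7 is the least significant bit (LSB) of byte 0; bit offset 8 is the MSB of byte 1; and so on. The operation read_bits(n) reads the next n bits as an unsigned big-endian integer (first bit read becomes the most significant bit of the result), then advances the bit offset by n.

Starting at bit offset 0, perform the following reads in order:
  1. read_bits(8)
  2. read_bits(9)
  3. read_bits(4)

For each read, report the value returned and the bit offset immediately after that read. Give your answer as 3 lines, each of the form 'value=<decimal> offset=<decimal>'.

Answer: value=218 offset=8
value=424 offset=17
value=4 offset=21

Derivation:
Read 1: bits[0:8] width=8 -> value=218 (bin 11011010); offset now 8 = byte 1 bit 0; 16 bits remain
Read 2: bits[8:17] width=9 -> value=424 (bin 110101000); offset now 17 = byte 2 bit 1; 7 bits remain
Read 3: bits[17:21] width=4 -> value=4 (bin 0100); offset now 21 = byte 2 bit 5; 3 bits remain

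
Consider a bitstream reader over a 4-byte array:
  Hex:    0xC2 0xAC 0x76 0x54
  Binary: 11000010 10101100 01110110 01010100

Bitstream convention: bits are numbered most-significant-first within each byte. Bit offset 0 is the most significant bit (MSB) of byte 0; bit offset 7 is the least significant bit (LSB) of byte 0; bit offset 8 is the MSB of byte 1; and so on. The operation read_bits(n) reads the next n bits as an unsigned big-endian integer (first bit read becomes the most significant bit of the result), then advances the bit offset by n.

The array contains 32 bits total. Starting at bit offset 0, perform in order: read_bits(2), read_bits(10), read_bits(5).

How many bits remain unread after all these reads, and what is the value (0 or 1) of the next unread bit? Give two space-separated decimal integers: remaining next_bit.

Answer: 15 1

Derivation:
Read 1: bits[0:2] width=2 -> value=3 (bin 11); offset now 2 = byte 0 bit 2; 30 bits remain
Read 2: bits[2:12] width=10 -> value=42 (bin 0000101010); offset now 12 = byte 1 bit 4; 20 bits remain
Read 3: bits[12:17] width=5 -> value=24 (bin 11000); offset now 17 = byte 2 bit 1; 15 bits remain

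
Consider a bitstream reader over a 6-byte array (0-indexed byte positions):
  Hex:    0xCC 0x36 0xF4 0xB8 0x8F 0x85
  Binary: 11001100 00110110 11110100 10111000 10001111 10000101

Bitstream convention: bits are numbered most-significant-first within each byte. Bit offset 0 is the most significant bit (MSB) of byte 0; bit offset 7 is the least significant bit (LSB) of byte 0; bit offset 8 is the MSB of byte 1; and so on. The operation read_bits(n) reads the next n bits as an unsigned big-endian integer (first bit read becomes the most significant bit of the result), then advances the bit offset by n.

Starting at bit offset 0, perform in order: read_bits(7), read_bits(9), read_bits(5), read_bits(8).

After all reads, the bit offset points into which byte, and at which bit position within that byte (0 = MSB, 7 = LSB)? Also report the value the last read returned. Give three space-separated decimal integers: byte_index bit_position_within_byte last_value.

Answer: 3 5 151

Derivation:
Read 1: bits[0:7] width=7 -> value=102 (bin 1100110); offset now 7 = byte 0 bit 7; 41 bits remain
Read 2: bits[7:16] width=9 -> value=54 (bin 000110110); offset now 16 = byte 2 bit 0; 32 bits remain
Read 3: bits[16:21] width=5 -> value=30 (bin 11110); offset now 21 = byte 2 bit 5; 27 bits remain
Read 4: bits[21:29] width=8 -> value=151 (bin 10010111); offset now 29 = byte 3 bit 5; 19 bits remain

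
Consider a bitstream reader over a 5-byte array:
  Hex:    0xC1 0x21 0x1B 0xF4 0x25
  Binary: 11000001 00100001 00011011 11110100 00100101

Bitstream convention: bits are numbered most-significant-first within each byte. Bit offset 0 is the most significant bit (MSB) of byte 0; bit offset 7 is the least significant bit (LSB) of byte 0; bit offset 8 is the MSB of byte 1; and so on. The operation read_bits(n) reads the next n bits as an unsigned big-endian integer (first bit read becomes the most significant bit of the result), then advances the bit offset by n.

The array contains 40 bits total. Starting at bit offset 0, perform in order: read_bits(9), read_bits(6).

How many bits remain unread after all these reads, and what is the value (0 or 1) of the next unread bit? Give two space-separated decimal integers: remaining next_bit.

Answer: 25 1

Derivation:
Read 1: bits[0:9] width=9 -> value=386 (bin 110000010); offset now 9 = byte 1 bit 1; 31 bits remain
Read 2: bits[9:15] width=6 -> value=16 (bin 010000); offset now 15 = byte 1 bit 7; 25 bits remain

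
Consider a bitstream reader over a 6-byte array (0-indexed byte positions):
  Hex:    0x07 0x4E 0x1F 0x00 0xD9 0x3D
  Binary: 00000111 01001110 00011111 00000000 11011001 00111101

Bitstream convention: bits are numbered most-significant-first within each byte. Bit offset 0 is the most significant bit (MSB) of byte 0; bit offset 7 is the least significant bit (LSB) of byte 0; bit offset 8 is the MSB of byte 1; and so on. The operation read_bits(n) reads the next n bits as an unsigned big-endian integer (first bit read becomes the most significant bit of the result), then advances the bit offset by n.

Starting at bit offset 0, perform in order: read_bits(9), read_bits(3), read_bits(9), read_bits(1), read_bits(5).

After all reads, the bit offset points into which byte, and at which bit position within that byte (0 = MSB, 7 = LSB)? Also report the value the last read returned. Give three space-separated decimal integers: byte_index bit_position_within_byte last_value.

Read 1: bits[0:9] width=9 -> value=14 (bin 000001110); offset now 9 = byte 1 bit 1; 39 bits remain
Read 2: bits[9:12] width=3 -> value=4 (bin 100); offset now 12 = byte 1 bit 4; 36 bits remain
Read 3: bits[12:21] width=9 -> value=451 (bin 111000011); offset now 21 = byte 2 bit 5; 27 bits remain
Read 4: bits[21:22] width=1 -> value=1 (bin 1); offset now 22 = byte 2 bit 6; 26 bits remain
Read 5: bits[22:27] width=5 -> value=24 (bin 11000); offset now 27 = byte 3 bit 3; 21 bits remain

Answer: 3 3 24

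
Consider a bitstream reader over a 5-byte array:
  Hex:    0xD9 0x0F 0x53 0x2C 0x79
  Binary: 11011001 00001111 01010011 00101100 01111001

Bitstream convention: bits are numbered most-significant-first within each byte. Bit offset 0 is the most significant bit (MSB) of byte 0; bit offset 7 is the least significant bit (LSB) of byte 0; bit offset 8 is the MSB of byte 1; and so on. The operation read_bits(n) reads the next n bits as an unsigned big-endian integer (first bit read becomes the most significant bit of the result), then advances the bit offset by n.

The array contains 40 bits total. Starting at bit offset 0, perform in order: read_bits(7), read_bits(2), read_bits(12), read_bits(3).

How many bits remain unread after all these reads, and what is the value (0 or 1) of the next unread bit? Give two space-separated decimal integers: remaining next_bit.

Read 1: bits[0:7] width=7 -> value=108 (bin 1101100); offset now 7 = byte 0 bit 7; 33 bits remain
Read 2: bits[7:9] width=2 -> value=2 (bin 10); offset now 9 = byte 1 bit 1; 31 bits remain
Read 3: bits[9:21] width=12 -> value=490 (bin 000111101010); offset now 21 = byte 2 bit 5; 19 bits remain
Read 4: bits[21:24] width=3 -> value=3 (bin 011); offset now 24 = byte 3 bit 0; 16 bits remain

Answer: 16 0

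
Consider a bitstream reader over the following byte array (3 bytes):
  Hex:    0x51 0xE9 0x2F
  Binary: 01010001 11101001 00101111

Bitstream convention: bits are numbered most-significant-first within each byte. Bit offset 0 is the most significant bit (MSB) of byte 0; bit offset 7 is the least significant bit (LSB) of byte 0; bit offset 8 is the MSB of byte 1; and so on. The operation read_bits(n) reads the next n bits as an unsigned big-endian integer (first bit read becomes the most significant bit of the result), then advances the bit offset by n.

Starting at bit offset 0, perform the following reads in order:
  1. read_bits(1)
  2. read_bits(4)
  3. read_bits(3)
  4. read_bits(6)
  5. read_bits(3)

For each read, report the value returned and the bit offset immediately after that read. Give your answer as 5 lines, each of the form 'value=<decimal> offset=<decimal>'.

Read 1: bits[0:1] width=1 -> value=0 (bin 0); offset now 1 = byte 0 bit 1; 23 bits remain
Read 2: bits[1:5] width=4 -> value=10 (bin 1010); offset now 5 = byte 0 bit 5; 19 bits remain
Read 3: bits[5:8] width=3 -> value=1 (bin 001); offset now 8 = byte 1 bit 0; 16 bits remain
Read 4: bits[8:14] width=6 -> value=58 (bin 111010); offset now 14 = byte 1 bit 6; 10 bits remain
Read 5: bits[14:17] width=3 -> value=2 (bin 010); offset now 17 = byte 2 bit 1; 7 bits remain

Answer: value=0 offset=1
value=10 offset=5
value=1 offset=8
value=58 offset=14
value=2 offset=17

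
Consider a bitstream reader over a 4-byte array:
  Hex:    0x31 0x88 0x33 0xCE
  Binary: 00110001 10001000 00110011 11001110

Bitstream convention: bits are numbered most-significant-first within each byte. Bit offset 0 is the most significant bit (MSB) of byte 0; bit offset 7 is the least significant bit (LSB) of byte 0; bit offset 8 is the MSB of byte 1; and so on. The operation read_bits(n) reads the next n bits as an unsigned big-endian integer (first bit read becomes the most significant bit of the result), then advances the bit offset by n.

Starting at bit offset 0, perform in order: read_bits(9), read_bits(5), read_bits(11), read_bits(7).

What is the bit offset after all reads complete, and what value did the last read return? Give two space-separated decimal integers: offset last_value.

Read 1: bits[0:9] width=9 -> value=99 (bin 001100011); offset now 9 = byte 1 bit 1; 23 bits remain
Read 2: bits[9:14] width=5 -> value=2 (bin 00010); offset now 14 = byte 1 bit 6; 18 bits remain
Read 3: bits[14:25] width=11 -> value=103 (bin 00001100111); offset now 25 = byte 3 bit 1; 7 bits remain
Read 4: bits[25:32] width=7 -> value=78 (bin 1001110); offset now 32 = byte 4 bit 0; 0 bits remain

Answer: 32 78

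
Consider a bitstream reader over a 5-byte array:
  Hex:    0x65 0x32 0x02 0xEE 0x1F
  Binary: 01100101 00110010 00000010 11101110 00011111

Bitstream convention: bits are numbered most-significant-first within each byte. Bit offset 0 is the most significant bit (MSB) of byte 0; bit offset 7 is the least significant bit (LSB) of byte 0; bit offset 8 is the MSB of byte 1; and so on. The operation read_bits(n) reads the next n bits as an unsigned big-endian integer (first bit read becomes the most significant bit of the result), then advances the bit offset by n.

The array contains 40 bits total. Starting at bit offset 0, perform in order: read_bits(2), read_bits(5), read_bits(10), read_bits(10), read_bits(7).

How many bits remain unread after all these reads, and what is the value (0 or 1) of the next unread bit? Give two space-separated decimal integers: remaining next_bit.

Read 1: bits[0:2] width=2 -> value=1 (bin 01); offset now 2 = byte 0 bit 2; 38 bits remain
Read 2: bits[2:7] width=5 -> value=18 (bin 10010); offset now 7 = byte 0 bit 7; 33 bits remain
Read 3: bits[7:17] width=10 -> value=612 (bin 1001100100); offset now 17 = byte 2 bit 1; 23 bits remain
Read 4: bits[17:27] width=10 -> value=23 (bin 0000010111); offset now 27 = byte 3 bit 3; 13 bits remain
Read 5: bits[27:34] width=7 -> value=56 (bin 0111000); offset now 34 = byte 4 bit 2; 6 bits remain

Answer: 6 0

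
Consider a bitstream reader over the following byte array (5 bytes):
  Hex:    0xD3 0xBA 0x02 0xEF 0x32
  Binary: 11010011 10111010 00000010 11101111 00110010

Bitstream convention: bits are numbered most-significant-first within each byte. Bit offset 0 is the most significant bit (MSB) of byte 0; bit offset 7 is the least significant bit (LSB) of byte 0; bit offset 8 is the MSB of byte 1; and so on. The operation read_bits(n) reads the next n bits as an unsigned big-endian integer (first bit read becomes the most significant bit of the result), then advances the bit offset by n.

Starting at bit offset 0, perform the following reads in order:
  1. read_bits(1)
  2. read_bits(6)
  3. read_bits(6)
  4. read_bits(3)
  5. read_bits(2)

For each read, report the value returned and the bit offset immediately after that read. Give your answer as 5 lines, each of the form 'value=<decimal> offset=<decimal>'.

Answer: value=1 offset=1
value=41 offset=7
value=55 offset=13
value=2 offset=16
value=0 offset=18

Derivation:
Read 1: bits[0:1] width=1 -> value=1 (bin 1); offset now 1 = byte 0 bit 1; 39 bits remain
Read 2: bits[1:7] width=6 -> value=41 (bin 101001); offset now 7 = byte 0 bit 7; 33 bits remain
Read 3: bits[7:13] width=6 -> value=55 (bin 110111); offset now 13 = byte 1 bit 5; 27 bits remain
Read 4: bits[13:16] width=3 -> value=2 (bin 010); offset now 16 = byte 2 bit 0; 24 bits remain
Read 5: bits[16:18] width=2 -> value=0 (bin 00); offset now 18 = byte 2 bit 2; 22 bits remain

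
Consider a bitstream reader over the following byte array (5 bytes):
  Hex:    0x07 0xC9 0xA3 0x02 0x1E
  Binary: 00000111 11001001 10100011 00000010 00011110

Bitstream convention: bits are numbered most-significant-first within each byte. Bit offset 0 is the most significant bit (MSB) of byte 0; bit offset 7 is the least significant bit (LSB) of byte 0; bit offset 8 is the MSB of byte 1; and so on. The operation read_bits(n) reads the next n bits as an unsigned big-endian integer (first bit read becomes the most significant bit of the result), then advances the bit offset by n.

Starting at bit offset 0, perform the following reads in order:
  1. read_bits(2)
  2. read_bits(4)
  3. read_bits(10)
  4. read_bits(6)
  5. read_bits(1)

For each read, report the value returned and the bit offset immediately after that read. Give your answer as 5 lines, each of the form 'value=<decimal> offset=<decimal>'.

Answer: value=0 offset=2
value=1 offset=6
value=969 offset=16
value=40 offset=22
value=1 offset=23

Derivation:
Read 1: bits[0:2] width=2 -> value=0 (bin 00); offset now 2 = byte 0 bit 2; 38 bits remain
Read 2: bits[2:6] width=4 -> value=1 (bin 0001); offset now 6 = byte 0 bit 6; 34 bits remain
Read 3: bits[6:16] width=10 -> value=969 (bin 1111001001); offset now 16 = byte 2 bit 0; 24 bits remain
Read 4: bits[16:22] width=6 -> value=40 (bin 101000); offset now 22 = byte 2 bit 6; 18 bits remain
Read 5: bits[22:23] width=1 -> value=1 (bin 1); offset now 23 = byte 2 bit 7; 17 bits remain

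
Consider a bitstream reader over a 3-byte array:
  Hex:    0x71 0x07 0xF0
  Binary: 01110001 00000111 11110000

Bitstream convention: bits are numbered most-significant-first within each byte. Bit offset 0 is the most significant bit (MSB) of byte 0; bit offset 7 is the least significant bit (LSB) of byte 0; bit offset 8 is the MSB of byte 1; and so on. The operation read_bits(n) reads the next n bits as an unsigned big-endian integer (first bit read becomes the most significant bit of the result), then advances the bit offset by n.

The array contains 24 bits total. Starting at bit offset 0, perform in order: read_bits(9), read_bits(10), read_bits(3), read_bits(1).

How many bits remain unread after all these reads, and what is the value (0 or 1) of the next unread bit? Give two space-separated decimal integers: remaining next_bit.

Answer: 1 0

Derivation:
Read 1: bits[0:9] width=9 -> value=226 (bin 011100010); offset now 9 = byte 1 bit 1; 15 bits remain
Read 2: bits[9:19] width=10 -> value=63 (bin 0000111111); offset now 19 = byte 2 bit 3; 5 bits remain
Read 3: bits[19:22] width=3 -> value=4 (bin 100); offset now 22 = byte 2 bit 6; 2 bits remain
Read 4: bits[22:23] width=1 -> value=0 (bin 0); offset now 23 = byte 2 bit 7; 1 bits remain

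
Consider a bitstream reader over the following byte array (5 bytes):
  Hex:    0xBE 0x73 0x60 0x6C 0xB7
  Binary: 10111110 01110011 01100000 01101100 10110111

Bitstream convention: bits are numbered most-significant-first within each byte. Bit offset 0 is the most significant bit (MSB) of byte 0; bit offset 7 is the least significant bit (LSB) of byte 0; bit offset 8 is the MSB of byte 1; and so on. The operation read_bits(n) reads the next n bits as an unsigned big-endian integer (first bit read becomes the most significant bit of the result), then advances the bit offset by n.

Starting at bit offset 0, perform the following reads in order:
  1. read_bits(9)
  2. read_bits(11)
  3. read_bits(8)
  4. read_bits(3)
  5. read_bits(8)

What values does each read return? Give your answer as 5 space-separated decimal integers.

Read 1: bits[0:9] width=9 -> value=380 (bin 101111100); offset now 9 = byte 1 bit 1; 31 bits remain
Read 2: bits[9:20] width=11 -> value=1846 (bin 11100110110); offset now 20 = byte 2 bit 4; 20 bits remain
Read 3: bits[20:28] width=8 -> value=6 (bin 00000110); offset now 28 = byte 3 bit 4; 12 bits remain
Read 4: bits[28:31] width=3 -> value=6 (bin 110); offset now 31 = byte 3 bit 7; 9 bits remain
Read 5: bits[31:39] width=8 -> value=91 (bin 01011011); offset now 39 = byte 4 bit 7; 1 bits remain

Answer: 380 1846 6 6 91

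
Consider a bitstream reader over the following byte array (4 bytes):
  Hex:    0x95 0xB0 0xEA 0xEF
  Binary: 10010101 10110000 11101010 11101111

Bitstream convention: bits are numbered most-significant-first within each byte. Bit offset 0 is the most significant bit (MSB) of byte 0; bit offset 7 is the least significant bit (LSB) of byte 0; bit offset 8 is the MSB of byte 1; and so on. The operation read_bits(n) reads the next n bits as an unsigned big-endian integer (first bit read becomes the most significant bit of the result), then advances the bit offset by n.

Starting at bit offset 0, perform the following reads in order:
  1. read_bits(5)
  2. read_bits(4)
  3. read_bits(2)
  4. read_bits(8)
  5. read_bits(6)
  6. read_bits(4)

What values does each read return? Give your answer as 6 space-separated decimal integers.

Read 1: bits[0:5] width=5 -> value=18 (bin 10010); offset now 5 = byte 0 bit 5; 27 bits remain
Read 2: bits[5:9] width=4 -> value=11 (bin 1011); offset now 9 = byte 1 bit 1; 23 bits remain
Read 3: bits[9:11] width=2 -> value=1 (bin 01); offset now 11 = byte 1 bit 3; 21 bits remain
Read 4: bits[11:19] width=8 -> value=135 (bin 10000111); offset now 19 = byte 2 bit 3; 13 bits remain
Read 5: bits[19:25] width=6 -> value=21 (bin 010101); offset now 25 = byte 3 bit 1; 7 bits remain
Read 6: bits[25:29] width=4 -> value=13 (bin 1101); offset now 29 = byte 3 bit 5; 3 bits remain

Answer: 18 11 1 135 21 13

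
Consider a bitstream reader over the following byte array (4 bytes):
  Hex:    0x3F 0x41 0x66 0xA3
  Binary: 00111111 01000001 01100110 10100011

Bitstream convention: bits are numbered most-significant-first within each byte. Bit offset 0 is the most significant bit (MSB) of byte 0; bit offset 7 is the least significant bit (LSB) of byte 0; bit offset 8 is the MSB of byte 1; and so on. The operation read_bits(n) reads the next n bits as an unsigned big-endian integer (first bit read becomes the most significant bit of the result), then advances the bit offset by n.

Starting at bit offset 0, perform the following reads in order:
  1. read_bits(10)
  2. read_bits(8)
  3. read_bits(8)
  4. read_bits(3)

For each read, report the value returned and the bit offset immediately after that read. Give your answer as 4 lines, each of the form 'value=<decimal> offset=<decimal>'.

Read 1: bits[0:10] width=10 -> value=253 (bin 0011111101); offset now 10 = byte 1 bit 2; 22 bits remain
Read 2: bits[10:18] width=8 -> value=5 (bin 00000101); offset now 18 = byte 2 bit 2; 14 bits remain
Read 3: bits[18:26] width=8 -> value=154 (bin 10011010); offset now 26 = byte 3 bit 2; 6 bits remain
Read 4: bits[26:29] width=3 -> value=4 (bin 100); offset now 29 = byte 3 bit 5; 3 bits remain

Answer: value=253 offset=10
value=5 offset=18
value=154 offset=26
value=4 offset=29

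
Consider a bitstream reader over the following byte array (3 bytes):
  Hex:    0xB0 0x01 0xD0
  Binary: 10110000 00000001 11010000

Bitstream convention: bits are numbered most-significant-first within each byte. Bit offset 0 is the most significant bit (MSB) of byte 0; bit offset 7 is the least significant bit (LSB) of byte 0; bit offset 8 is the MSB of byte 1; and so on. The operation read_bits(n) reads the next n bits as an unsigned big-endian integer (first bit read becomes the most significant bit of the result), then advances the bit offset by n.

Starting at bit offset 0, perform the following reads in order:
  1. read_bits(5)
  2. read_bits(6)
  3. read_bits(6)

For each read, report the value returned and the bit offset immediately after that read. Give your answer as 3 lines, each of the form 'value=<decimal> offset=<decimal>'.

Read 1: bits[0:5] width=5 -> value=22 (bin 10110); offset now 5 = byte 0 bit 5; 19 bits remain
Read 2: bits[5:11] width=6 -> value=0 (bin 000000); offset now 11 = byte 1 bit 3; 13 bits remain
Read 3: bits[11:17] width=6 -> value=3 (bin 000011); offset now 17 = byte 2 bit 1; 7 bits remain

Answer: value=22 offset=5
value=0 offset=11
value=3 offset=17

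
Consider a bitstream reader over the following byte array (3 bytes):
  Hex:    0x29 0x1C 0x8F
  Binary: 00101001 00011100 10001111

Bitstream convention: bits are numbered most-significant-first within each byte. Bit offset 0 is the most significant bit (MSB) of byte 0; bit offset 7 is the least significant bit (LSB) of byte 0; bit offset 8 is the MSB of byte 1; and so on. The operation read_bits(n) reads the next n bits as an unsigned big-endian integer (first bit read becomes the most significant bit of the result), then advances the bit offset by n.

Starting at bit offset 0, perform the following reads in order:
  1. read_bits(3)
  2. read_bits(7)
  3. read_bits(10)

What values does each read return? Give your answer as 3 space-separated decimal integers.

Read 1: bits[0:3] width=3 -> value=1 (bin 001); offset now 3 = byte 0 bit 3; 21 bits remain
Read 2: bits[3:10] width=7 -> value=36 (bin 0100100); offset now 10 = byte 1 bit 2; 14 bits remain
Read 3: bits[10:20] width=10 -> value=456 (bin 0111001000); offset now 20 = byte 2 bit 4; 4 bits remain

Answer: 1 36 456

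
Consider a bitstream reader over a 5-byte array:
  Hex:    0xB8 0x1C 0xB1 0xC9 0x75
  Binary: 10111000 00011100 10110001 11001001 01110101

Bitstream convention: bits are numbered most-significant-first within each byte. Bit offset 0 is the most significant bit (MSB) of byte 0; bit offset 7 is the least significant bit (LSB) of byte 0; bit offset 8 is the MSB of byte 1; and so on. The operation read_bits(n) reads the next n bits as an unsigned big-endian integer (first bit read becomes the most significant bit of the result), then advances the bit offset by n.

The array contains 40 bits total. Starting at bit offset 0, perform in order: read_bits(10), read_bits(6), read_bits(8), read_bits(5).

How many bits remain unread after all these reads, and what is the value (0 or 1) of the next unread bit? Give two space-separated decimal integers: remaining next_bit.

Read 1: bits[0:10] width=10 -> value=736 (bin 1011100000); offset now 10 = byte 1 bit 2; 30 bits remain
Read 2: bits[10:16] width=6 -> value=28 (bin 011100); offset now 16 = byte 2 bit 0; 24 bits remain
Read 3: bits[16:24] width=8 -> value=177 (bin 10110001); offset now 24 = byte 3 bit 0; 16 bits remain
Read 4: bits[24:29] width=5 -> value=25 (bin 11001); offset now 29 = byte 3 bit 5; 11 bits remain

Answer: 11 0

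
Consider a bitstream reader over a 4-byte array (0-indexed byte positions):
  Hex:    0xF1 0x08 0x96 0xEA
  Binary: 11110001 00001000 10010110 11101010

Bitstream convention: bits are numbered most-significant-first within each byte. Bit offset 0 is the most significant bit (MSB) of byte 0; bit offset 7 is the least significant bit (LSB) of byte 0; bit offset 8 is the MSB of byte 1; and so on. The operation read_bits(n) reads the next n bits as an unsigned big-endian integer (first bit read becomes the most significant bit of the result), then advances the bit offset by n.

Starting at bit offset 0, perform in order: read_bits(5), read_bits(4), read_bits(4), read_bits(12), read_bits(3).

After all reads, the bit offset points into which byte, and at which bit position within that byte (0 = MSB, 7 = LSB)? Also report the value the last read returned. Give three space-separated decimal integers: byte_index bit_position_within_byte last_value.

Read 1: bits[0:5] width=5 -> value=30 (bin 11110); offset now 5 = byte 0 bit 5; 27 bits remain
Read 2: bits[5:9] width=4 -> value=2 (bin 0010); offset now 9 = byte 1 bit 1; 23 bits remain
Read 3: bits[9:13] width=4 -> value=1 (bin 0001); offset now 13 = byte 1 bit 5; 19 bits remain
Read 4: bits[13:25] width=12 -> value=301 (bin 000100101101); offset now 25 = byte 3 bit 1; 7 bits remain
Read 5: bits[25:28] width=3 -> value=6 (bin 110); offset now 28 = byte 3 bit 4; 4 bits remain

Answer: 3 4 6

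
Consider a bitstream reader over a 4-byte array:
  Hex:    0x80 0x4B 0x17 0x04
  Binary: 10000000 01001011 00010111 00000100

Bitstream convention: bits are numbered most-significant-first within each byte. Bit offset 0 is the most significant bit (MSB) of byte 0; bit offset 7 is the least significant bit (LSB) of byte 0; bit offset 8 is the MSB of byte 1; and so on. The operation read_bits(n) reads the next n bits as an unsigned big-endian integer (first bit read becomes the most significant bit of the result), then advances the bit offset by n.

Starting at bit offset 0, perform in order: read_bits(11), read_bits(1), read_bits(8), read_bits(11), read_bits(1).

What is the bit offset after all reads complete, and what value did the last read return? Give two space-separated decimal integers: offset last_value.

Answer: 32 0

Derivation:
Read 1: bits[0:11] width=11 -> value=1026 (bin 10000000010); offset now 11 = byte 1 bit 3; 21 bits remain
Read 2: bits[11:12] width=1 -> value=0 (bin 0); offset now 12 = byte 1 bit 4; 20 bits remain
Read 3: bits[12:20] width=8 -> value=177 (bin 10110001); offset now 20 = byte 2 bit 4; 12 bits remain
Read 4: bits[20:31] width=11 -> value=898 (bin 01110000010); offset now 31 = byte 3 bit 7; 1 bits remain
Read 5: bits[31:32] width=1 -> value=0 (bin 0); offset now 32 = byte 4 bit 0; 0 bits remain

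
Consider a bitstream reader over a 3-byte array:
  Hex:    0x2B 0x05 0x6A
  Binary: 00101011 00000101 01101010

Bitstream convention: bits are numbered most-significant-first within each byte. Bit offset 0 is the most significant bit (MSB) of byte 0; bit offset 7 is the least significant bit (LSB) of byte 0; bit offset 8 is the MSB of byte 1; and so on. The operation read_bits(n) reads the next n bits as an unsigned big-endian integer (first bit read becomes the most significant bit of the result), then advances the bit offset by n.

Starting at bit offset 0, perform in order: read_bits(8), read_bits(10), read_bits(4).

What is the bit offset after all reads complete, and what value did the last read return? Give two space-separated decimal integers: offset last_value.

Read 1: bits[0:8] width=8 -> value=43 (bin 00101011); offset now 8 = byte 1 bit 0; 16 bits remain
Read 2: bits[8:18] width=10 -> value=21 (bin 0000010101); offset now 18 = byte 2 bit 2; 6 bits remain
Read 3: bits[18:22] width=4 -> value=10 (bin 1010); offset now 22 = byte 2 bit 6; 2 bits remain

Answer: 22 10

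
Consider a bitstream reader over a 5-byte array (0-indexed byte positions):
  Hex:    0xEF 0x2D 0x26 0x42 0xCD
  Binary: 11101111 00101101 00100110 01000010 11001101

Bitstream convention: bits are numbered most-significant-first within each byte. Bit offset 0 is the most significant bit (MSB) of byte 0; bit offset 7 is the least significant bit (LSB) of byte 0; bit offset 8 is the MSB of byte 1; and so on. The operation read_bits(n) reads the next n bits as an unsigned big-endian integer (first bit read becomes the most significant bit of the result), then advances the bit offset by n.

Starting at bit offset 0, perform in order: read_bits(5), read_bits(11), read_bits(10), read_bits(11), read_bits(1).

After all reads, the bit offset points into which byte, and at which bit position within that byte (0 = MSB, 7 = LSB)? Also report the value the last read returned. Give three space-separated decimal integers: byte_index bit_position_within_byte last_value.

Answer: 4 6 1

Derivation:
Read 1: bits[0:5] width=5 -> value=29 (bin 11101); offset now 5 = byte 0 bit 5; 35 bits remain
Read 2: bits[5:16] width=11 -> value=1837 (bin 11100101101); offset now 16 = byte 2 bit 0; 24 bits remain
Read 3: bits[16:26] width=10 -> value=153 (bin 0010011001); offset now 26 = byte 3 bit 2; 14 bits remain
Read 4: bits[26:37] width=11 -> value=89 (bin 00001011001); offset now 37 = byte 4 bit 5; 3 bits remain
Read 5: bits[37:38] width=1 -> value=1 (bin 1); offset now 38 = byte 4 bit 6; 2 bits remain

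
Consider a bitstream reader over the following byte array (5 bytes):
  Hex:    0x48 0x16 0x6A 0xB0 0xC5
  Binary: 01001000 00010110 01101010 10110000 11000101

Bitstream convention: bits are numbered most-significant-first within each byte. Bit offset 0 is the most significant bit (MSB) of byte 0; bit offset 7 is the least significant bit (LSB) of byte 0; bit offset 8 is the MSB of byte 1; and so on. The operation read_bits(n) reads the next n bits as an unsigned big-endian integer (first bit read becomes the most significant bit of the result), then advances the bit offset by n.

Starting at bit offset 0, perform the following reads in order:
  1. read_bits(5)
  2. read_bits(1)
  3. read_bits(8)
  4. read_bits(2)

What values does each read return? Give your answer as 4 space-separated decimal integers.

Answer: 9 0 5 2

Derivation:
Read 1: bits[0:5] width=5 -> value=9 (bin 01001); offset now 5 = byte 0 bit 5; 35 bits remain
Read 2: bits[5:6] width=1 -> value=0 (bin 0); offset now 6 = byte 0 bit 6; 34 bits remain
Read 3: bits[6:14] width=8 -> value=5 (bin 00000101); offset now 14 = byte 1 bit 6; 26 bits remain
Read 4: bits[14:16] width=2 -> value=2 (bin 10); offset now 16 = byte 2 bit 0; 24 bits remain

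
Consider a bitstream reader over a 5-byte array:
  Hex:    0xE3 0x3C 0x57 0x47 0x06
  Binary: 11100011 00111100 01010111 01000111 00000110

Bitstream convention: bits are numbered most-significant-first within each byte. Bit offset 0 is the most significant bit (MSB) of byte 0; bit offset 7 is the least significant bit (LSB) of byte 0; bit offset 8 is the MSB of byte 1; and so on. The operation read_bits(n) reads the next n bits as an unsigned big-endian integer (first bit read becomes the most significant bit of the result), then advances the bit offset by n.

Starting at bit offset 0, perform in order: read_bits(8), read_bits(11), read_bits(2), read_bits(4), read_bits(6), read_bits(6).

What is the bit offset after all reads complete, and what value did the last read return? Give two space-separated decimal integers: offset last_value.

Read 1: bits[0:8] width=8 -> value=227 (bin 11100011); offset now 8 = byte 1 bit 0; 32 bits remain
Read 2: bits[8:19] width=11 -> value=482 (bin 00111100010); offset now 19 = byte 2 bit 3; 21 bits remain
Read 3: bits[19:21] width=2 -> value=2 (bin 10); offset now 21 = byte 2 bit 5; 19 bits remain
Read 4: bits[21:25] width=4 -> value=14 (bin 1110); offset now 25 = byte 3 bit 1; 15 bits remain
Read 5: bits[25:31] width=6 -> value=35 (bin 100011); offset now 31 = byte 3 bit 7; 9 bits remain
Read 6: bits[31:37] width=6 -> value=32 (bin 100000); offset now 37 = byte 4 bit 5; 3 bits remain

Answer: 37 32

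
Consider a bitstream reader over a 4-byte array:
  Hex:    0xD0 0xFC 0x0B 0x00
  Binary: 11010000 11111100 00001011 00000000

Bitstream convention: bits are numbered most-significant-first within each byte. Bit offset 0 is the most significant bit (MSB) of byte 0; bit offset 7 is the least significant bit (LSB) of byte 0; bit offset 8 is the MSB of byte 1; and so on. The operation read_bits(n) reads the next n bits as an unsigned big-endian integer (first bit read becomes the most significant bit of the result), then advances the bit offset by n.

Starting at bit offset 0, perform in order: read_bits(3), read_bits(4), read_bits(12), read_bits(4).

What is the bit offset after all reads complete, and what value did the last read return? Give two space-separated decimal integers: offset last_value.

Answer: 23 5

Derivation:
Read 1: bits[0:3] width=3 -> value=6 (bin 110); offset now 3 = byte 0 bit 3; 29 bits remain
Read 2: bits[3:7] width=4 -> value=8 (bin 1000); offset now 7 = byte 0 bit 7; 25 bits remain
Read 3: bits[7:19] width=12 -> value=2016 (bin 011111100000); offset now 19 = byte 2 bit 3; 13 bits remain
Read 4: bits[19:23] width=4 -> value=5 (bin 0101); offset now 23 = byte 2 bit 7; 9 bits remain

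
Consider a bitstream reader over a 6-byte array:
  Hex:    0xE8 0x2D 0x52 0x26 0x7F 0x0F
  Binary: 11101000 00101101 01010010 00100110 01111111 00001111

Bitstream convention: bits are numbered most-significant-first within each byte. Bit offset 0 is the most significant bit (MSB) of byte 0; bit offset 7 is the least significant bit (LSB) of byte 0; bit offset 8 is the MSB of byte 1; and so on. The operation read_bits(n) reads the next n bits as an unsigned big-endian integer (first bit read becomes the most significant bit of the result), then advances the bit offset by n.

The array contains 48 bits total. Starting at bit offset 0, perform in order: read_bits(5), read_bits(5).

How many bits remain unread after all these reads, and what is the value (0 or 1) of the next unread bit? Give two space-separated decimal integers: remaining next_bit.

Read 1: bits[0:5] width=5 -> value=29 (bin 11101); offset now 5 = byte 0 bit 5; 43 bits remain
Read 2: bits[5:10] width=5 -> value=0 (bin 00000); offset now 10 = byte 1 bit 2; 38 bits remain

Answer: 38 1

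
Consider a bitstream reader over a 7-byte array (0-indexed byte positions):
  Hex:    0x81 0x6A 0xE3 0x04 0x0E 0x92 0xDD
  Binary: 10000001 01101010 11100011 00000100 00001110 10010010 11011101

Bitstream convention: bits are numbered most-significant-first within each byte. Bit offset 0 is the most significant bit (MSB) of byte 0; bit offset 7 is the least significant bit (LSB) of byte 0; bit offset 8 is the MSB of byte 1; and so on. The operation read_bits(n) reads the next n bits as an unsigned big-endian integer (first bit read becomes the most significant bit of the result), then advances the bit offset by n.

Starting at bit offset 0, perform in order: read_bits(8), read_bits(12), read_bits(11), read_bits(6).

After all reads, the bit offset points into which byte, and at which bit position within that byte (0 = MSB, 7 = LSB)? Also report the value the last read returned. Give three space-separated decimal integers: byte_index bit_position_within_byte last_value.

Read 1: bits[0:8] width=8 -> value=129 (bin 10000001); offset now 8 = byte 1 bit 0; 48 bits remain
Read 2: bits[8:20] width=12 -> value=1710 (bin 011010101110); offset now 20 = byte 2 bit 4; 36 bits remain
Read 3: bits[20:31] width=11 -> value=386 (bin 00110000010); offset now 31 = byte 3 bit 7; 25 bits remain
Read 4: bits[31:37] width=6 -> value=1 (bin 000001); offset now 37 = byte 4 bit 5; 19 bits remain

Answer: 4 5 1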